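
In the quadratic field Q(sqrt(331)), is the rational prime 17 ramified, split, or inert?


K = Q(sqrt(331)). Since d mod 4 = 3, disc(K) = 1324.
Check p | disc: 1324 mod 17 = 15.
p does not divide disc. Compute Legendre symbol (d/p):
8^((17-1)/2) mod 17 = 1
(d/p) = 1, so p splits: (p) = P*P' with e=1, f=1, g=2.
Therefore p is split.

split


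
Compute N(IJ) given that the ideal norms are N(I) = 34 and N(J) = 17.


N(IJ) = N(I) * N(J)
= 34 * 17
= 578

578


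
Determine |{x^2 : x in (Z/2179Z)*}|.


For prime p, the number of non-zero quadratic residues is (p-1)/2.
= (2179-1)/2
= 1089

1089


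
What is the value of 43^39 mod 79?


p = 79 is prime and the exponent is (p-1)/2 = 39, so by Euler's criterion 43^39 = (43/79) = +1 or -1 mod 79.
Compute by square-and-multiply:
  39 = 32 + 4 + 2 + 1 (binary 100111)
  Repeated squaring mod 79: 43^1 = 43, 43^2 = 32, 43^4 = 76, 43^8 = 9, 43^16 = 2, 43^32 = 4
  43^39 = 43^32 * 43^4 * 43^2 * 43^1 = 4 * 76 * 32 * 43 mod 79
    4 * 76 = 304 = 67 mod 79
    67 * 32 = 2144 = 11 mod 79
    11 * 43 = 473 = 78 mod 79
  43^39 = 78 mod 79
Result 78 = p - 1 = -1 mod 79: 43 is a quadratic non-residue mod 79. As a residue in [0, p-1] the value is 78.
43^39 mod 79 = 78

78


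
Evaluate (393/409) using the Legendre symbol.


p = 409 is prime, so compute (393/409) with the reciprocity algorithm (Jacobi-symbol steps: pull out 2s via (2/n), flip via reciprocity, reduce):
  reciprocity: (393/409) -> +(409/393)
  reduce: (16/393)
  pull out 2: (2/393) = +1  (since 393 mod 8 = 1)
  pull out 2: (2/393) = +1  (since 393 mod 8 = 1)
  pull out 2: (2/393) = +1  (since 393 mod 8 = 1)
  pull out 2: (2/393) = +1  (since 393 mod 8 = 1)
  (1/393) = 1
Product of signs = 1
(393/409) = 1

1


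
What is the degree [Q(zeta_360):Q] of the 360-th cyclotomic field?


The degree equals Euler's totient phi(360).
360 = 2^3 * 3^2 * 5
phi(360) = 96

96


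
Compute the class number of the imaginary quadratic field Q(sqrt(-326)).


K = Q(sqrt(-326)). d mod 4 = 2, so D = disc(K) = 4d = -1304
h(K) equals the number of primitive reduced positive-definite forms (a, b, c) = a*x^2 + b*x*y + c*y^2 with b^2 - 4ac = D,
where reduced means |b| <= a <= c, with b >= 0 whenever |b| = a or a = c, and primitive means gcd(a, b, c) = 1.
Reduced forces 3a^2 <= |D| = 1304, so 1 <= a <= 20; b must have the parity of D, and c = (b^2 - D)/(4a) must be an integer >= a.
Enumerate a = 1..20, b in [-a, a]:
  a=1: (1, 0, 326)  [1]
  a=2: (2, 0, 163)  [1]
  a=3: (3, -2, 109), (3, 2, 109)  [2]
  a=4: none
  a=5: (5, -4, 66), (5, 4, 66)  [2]
  a=6: (6, -4, 55), (6, 4, 55)  [2]
  a=7..8: none
  a=9: (9, -8, 38), (9, 8, 38)  [2]
  a=10: (10, -4, 33), (10, 4, 33)  [2]
  a=11: (11, -4, 30), (11, 4, 30)  [2]
  a=12: none
  a=13: (13, -10, 27), (13, 10, 27)  [2]
  a=14: none
  a=15: (15, -14, 25), (15, -4, 22), (15, 4, 22), (15, 14, 25)  [4]
  a=16..17: none
  a=18: (18, -8, 19), (18, 8, 19)  [2]
  a=19..20: none
Total reduced forms: 1 + 1 + 2 + 2 + 2 + 2 + 2 + 2 + 2 + 4 + 2 = 22
h = 22

22


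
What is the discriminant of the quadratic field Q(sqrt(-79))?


For K = Q(sqrt(d)) with d squarefree: disc(K) = d if d = 1 mod 4, and disc(K) = 4d if d = 2 or 3 mod 4.
Here d = -79, and d mod 4 = 1.
d = 1 mod 4 (O_K = Z[(1+sqrt(d))/2]), so disc(K) = d = -79

-79


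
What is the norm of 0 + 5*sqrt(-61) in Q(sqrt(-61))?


N(a + b*sqrt(d)) = a^2 - d*b^2
= (0)^2 - (-61)*(5)^2
= 0 + 1525
= 1525

1525


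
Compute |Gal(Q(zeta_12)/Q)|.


|Gal(Q(zeta_12)/Q)| = phi(12)
= 4

4


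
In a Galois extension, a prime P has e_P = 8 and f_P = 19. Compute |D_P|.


|D_P| = e * f
= 8 * 19
= 152

152


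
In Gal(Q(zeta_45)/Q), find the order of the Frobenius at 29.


The Frobenius at p in Gal(Q(zeta_n)/Q) = (Z/nZ)* is the class of p, so its order is ord_45(29), the smallest k >= 1 with 29^k = 1 mod 45.
n = 45 = 3^2 * 5, phi(45) = 24; the order divides phi(n).
Divisors of 24: 1, 2, 3, 4, 6, 8, 12, 24
Repeated squaring mod 45: 29^1 = 29, 29^2 = 31, 29^4 = 16, 29^8 = 31, 29^16 = 16
Test divisors in increasing order:
  k=1: 29^1 = 29 mod 45
  k=2: 29^2 = 31 mod 45
  k=3: 29^3 = 31 * 29 = 44 mod 45
  k=4: 29^4 = 16 mod 45
  k=6: 29^6 = 16 * 31 = 1 mod 45  <- first divisor giving 1
Order = 6

6


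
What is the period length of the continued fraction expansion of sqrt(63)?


Run the CF algorithm for sqrt(63).
a_0 = floor(sqrt(63)) = 7; set m_0=0, q_0=1.
Recurrence: m' = q*a - m,  q' = (d - m'^2)/q,  a' = floor((a_0 + m')/q').
  step 1: m=7, q=14, a=1
  step 2: m=7, q=1, a=14
a_2 = 2*a_0 = 14, so the period closes here.
sqrt(63) = [7; 1, 14]
Period length = 2

2


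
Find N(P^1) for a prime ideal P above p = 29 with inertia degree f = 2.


N(P^a) = p^(a*f)
= 29^(1*2)
= 29^2
= 841

841


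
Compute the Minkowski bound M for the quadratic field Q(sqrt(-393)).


d = -393, d mod 4 = 3, so disc(K) = 4d = -1572; |disc(K)| = 1572
Imaginary quadratic field, so n = 2, s = r2 = 1, r1 = 0
M = (n!/n^n) * (4/pi)^s * sqrt(|disc(K)|) = (2!/2^2) * (4/pi)^1 * sqrt(1572)
= 0.5 * 1.273240 * 39.648455
= 25.2410

25.2410


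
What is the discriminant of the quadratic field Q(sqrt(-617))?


For K = Q(sqrt(d)) with d squarefree: disc(K) = d if d = 1 mod 4, and disc(K) = 4d if d = 2 or 3 mod 4.
Here d = -617, and d mod 4 = 3.
d = 3 mod 4, not 1 (O_K = Z[sqrt(d)]), so disc(K) = 4d = 4 * (-617) = -2468

-2468


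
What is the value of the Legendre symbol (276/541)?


p = 541 is prime, so compute (276/541) with the reciprocity algorithm (Jacobi-symbol steps: pull out 2s via (2/n), flip via reciprocity, reduce):
  pull out 2: (2/541) = -1  (since 541 mod 8 = 5)
  pull out 2: (2/541) = -1  (since 541 mod 8 = 5)
  reciprocity: (69/541) -> +(541/69)
  reduce: (58/69)
  pull out 2: (2/69) = -1  (since 69 mod 8 = 5)
  reciprocity: (29/69) -> +(69/29)
  reduce: (11/29)
  reciprocity: (11/29) -> +(29/11)
  reduce: (7/11)
  reciprocity: (7/11) -> -(11/7)
  reduce: (4/7)
  pull out 2: (2/7) = +1  (since 7 mod 8 = 7)
  pull out 2: (2/7) = +1  (since 7 mod 8 = 7)
  (1/7) = 1
Product of signs = 1
(276/541) = 1

1


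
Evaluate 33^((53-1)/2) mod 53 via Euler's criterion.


p = 53 is prime and the exponent is (p-1)/2 = 26, so by Euler's criterion 33^26 = (33/53) = +1 or -1 mod 53.
Compute by square-and-multiply:
  26 = 16 + 8 + 2 (binary 11010)
  Repeated squaring mod 53: 33^1 = 33, 33^2 = 29, 33^4 = 46, 33^8 = 49, 33^16 = 16
  33^26 = 33^16 * 33^8 * 33^2 = 16 * 49 * 29 mod 53
    16 * 49 = 784 = 42 mod 53
    42 * 29 = 1218 = 52 mod 53
  33^26 = 52 mod 53
Result 52 = p - 1 = -1 mod 53: 33 is a quadratic non-residue mod 53. As a residue in [0, p-1] the value is 52.
33^26 mod 53 = 52

52


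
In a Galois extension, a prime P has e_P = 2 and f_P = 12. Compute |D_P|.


|D_P| = e * f
= 2 * 12
= 24

24


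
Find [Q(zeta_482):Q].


The degree equals Euler's totient phi(482).
482 = 2 * 241
phi(482) = 240

240


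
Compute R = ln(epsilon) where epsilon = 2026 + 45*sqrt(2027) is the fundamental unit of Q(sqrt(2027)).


epsilon = 2026 + 45*sqrt(2027)
= 4051.9998
R = ln(4051.9998)
= 8.3070

8.3070


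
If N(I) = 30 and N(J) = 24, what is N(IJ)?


N(IJ) = N(I) * N(J)
= 30 * 24
= 720

720


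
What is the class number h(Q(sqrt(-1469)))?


K = Q(sqrt(-1469)). d mod 4 = 3, so D = disc(K) = 4d = -5876
h(K) equals the number of primitive reduced positive-definite forms (a, b, c) = a*x^2 + b*x*y + c*y^2 with b^2 - 4ac = D,
where reduced means |b| <= a <= c, with b >= 0 whenever |b| = a or a = c, and primitive means gcd(a, b, c) = 1.
Reduced forces 3a^2 <= |D| = 5876, so 1 <= a <= 44; b must have the parity of D, and c = (b^2 - D)/(4a) must be an integer >= a.
Enumerate a = 1..44, b in [-a, a]:
  a=1: (1, 0, 1469)  [1]
  a=2: (2, 2, 735)  [1]
  a=3: (3, -2, 490), (3, 2, 490)  [2]
  a=4: none
  a=5: (5, -2, 294), (5, 2, 294)  [2]
  a=6: (6, -2, 245), (6, 2, 245)  [2]
  a=7: (7, -2, 210), (7, 2, 210)  [2]
  a=8: none
  a=9: (9, -8, 165), (9, 8, 165)  [2]
  a=10: (10, -2, 147), (10, 2, 147)  [2]
  a=11: (11, -8, 135), (11, 8, 135)  [2]
  a=12: none
  a=13: (13, 0, 113)  [1]
  a=14: (14, -2, 105), (14, 2, 105)  [2]
  a=15: (15, -8, 99), (15, -2, 98), (15, 2, 98), (15, 8, 99)  [4]
  a=16..17: none
  a=18: (18, -10, 83), (18, 10, 83)  [2]
  a=19..20: none
  a=21: (21, -16, 73), (21, -2, 70), (21, 2, 70), (21, 16, 73)  [4]
  a=22: (22, -14, 69), (22, 14, 69)  [2]
  a=23: (23, -14, 66), (23, 14, 66)  [2]
  a=24: none
  a=25: (25, -18, 62), (25, 18, 62)  [2]
  a=26: (26, 26, 63)  [1]
  a=27: (27, -8, 55), (27, 8, 55)  [2]
  a=28..29: none
  a=30: (30, -22, 53), (30, -2, 49), (30, 2, 49), (30, 22, 53)  [4]
  a=31: (31, -18, 50), (31, 18, 50)  [2]
  a=32: none
  a=33: (33, -14, 46), (33, -8, 45), (33, 8, 45), (33, 14, 46)  [4]
  a=34: none
  a=35: (35, -12, 43), (35, -2, 42), (35, 2, 42), (35, 12, 43)  [4]
  a=36: none
  a=37: (37, -28, 45), (37, 28, 45)  [2]
  a=38: none
  a=39: (39, -26, 42), (39, 26, 42)  [2]
  a=40..44: none
Total reduced forms: 1 + 1 + 2 + 2 + 2 + 2 + 2 + 2 + 2 + 1 + 2 + 4 + 2 + 4 + 2 + 2 + 2 + 1 + 2 + 4 + 2 + 4 + 4 + 2 + 2 = 56
h = 56

56


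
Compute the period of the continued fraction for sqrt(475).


Run the CF algorithm for sqrt(475).
a_0 = floor(sqrt(475)) = 21; set m_0=0, q_0=1.
Recurrence: m' = q*a - m,  q' = (d - m'^2)/q,  a' = floor((a_0 + m')/q').
  step 1: m=21, q=34, a=1
  step 2: m=13, q=9, a=3
  step 3: m=14, q=31, a=1
  step 4: m=17, q=6, a=6
  step 5: m=19, q=19, a=2
  step 6: m=19, q=6, a=6
  step 7: m=17, q=31, a=1
  step 8: m=14, q=9, a=3
  step 9: m=13, q=34, a=1
  step 10: m=21, q=1, a=42
a_10 = 2*a_0 = 42, so the period closes here.
sqrt(475) = [21; 1, 3, 1, 6, 2, 6, 1, 3, 1, 42]
Period length = 10

10


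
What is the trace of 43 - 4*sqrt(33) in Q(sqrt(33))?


Tr(a + b*sqrt(d)) = (a + b*sqrt(d)) + (a - b*sqrt(d)) = 2a
= 2 * (43)
= 86

86


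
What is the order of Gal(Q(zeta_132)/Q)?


|Gal(Q(zeta_132)/Q)| = phi(132)
= 40

40


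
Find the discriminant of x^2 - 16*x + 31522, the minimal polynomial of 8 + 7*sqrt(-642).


The element 8 + 7*sqrt(-642) has minimal polynomial:
x^2 - 16*x + 31522
Discriminant = (-16)^2 - 4*(31522)
= 256 - 126088
= -125832

-125832


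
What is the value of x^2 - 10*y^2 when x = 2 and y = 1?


x^2 - d*y^2
= 2^2 - 10*1^2
= 4 - 10
= -6

-6


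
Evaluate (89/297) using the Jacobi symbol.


Compute (89/297) via quadratic reciprocity:
  reciprocity: (89/297) -> +(297/89)
  reduce: (30/89)
  pull out 2: (2/89) = +1  (since 89 mod 8 = 1)
  reciprocity: (15/89) -> +(89/15)
  reduce: (14/15)
  pull out 2: (2/15) = +1  (since 15 mod 8 = 7)
  reciprocity: (7/15) -> -(15/7)
  reduce: (1/7)
  (1/7) = 1
Product of signs = -1

-1


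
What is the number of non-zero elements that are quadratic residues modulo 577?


For prime p, the number of non-zero quadratic residues is (p-1)/2.
= (577-1)/2
= 288

288


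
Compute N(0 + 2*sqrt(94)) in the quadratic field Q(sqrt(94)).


N(a + b*sqrt(d)) = a^2 - d*b^2
= (0)^2 - (94)*(2)^2
= 0 - 376
= -376

-376


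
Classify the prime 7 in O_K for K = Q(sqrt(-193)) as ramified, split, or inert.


K = Q(sqrt(-193)). Since d mod 4 = 3, disc(K) = -772.
Check p | disc: -772 mod 7 = 5.
p does not divide disc. Compute Legendre symbol (d/p):
3^((7-1)/2) mod 7 = -1
(d/p) = -1, so p is inert: (p) stays prime with e=1, f=2, g=1.
Therefore p is inert.

inert


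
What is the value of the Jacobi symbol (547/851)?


Compute (547/851) via quadratic reciprocity:
  reciprocity: (547/851) -> -(851/547)
  reduce: (304/547)
  pull out 2: (2/547) = -1  (since 547 mod 8 = 3)
  pull out 2: (2/547) = -1  (since 547 mod 8 = 3)
  pull out 2: (2/547) = -1  (since 547 mod 8 = 3)
  pull out 2: (2/547) = -1  (since 547 mod 8 = 3)
  reciprocity: (19/547) -> -(547/19)
  reduce: (15/19)
  reciprocity: (15/19) -> -(19/15)
  reduce: (4/15)
  pull out 2: (2/15) = +1  (since 15 mod 8 = 7)
  pull out 2: (2/15) = +1  (since 15 mod 8 = 7)
  (1/15) = 1
Product of signs = -1

-1


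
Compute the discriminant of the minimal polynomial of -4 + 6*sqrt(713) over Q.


The element -4 + 6*sqrt(713) has minimal polynomial:
x^2 + 8*x - 25652
Discriminant = (8)^2 - 4*(-25652)
= 64 + 102608
= 102672

102672


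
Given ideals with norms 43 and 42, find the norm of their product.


N(IJ) = N(I) * N(J)
= 43 * 42
= 1806

1806


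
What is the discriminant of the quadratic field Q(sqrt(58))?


For K = Q(sqrt(d)) with d squarefree: disc(K) = d if d = 1 mod 4, and disc(K) = 4d if d = 2 or 3 mod 4.
Here d = 58, and d mod 4 = 2.
d = 2 mod 4, not 1 (O_K = Z[sqrt(d)]), so disc(K) = 4d = 4 * (58) = 232

232


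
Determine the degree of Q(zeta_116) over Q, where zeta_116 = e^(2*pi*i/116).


The degree equals Euler's totient phi(116).
116 = 2^2 * 29
phi(116) = 56

56


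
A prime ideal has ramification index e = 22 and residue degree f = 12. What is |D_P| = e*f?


|D_P| = e * f
= 22 * 12
= 264

264


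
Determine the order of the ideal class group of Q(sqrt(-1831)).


K = Q(sqrt(-1831)). d mod 4 = 1, so D = disc(K) = d = -1831
h(K) equals the number of primitive reduced positive-definite forms (a, b, c) = a*x^2 + b*x*y + c*y^2 with b^2 - 4ac = D,
where reduced means |b| <= a <= c, with b >= 0 whenever |b| = a or a = c, and primitive means gcd(a, b, c) = 1.
Reduced forces 3a^2 <= |D| = 1831, so 1 <= a <= 24; b must have the parity of D, and c = (b^2 - D)/(4a) must be an integer >= a.
Enumerate a = 1..24, b in [-a, a]:
  a=1: (1, 1, 458)  [1]
  a=2: (2, -1, 229), (2, 1, 229)  [2]
  a=3: none
  a=4: (4, -3, 115), (4, 3, 115)  [2]
  a=5: (5, -3, 92), (5, 3, 92)  [2]
  a=6..7: none
  a=8: (8, -5, 58), (8, 5, 58)  [2]
  a=9: none
  a=10: (10, -7, 47), (10, -3, 46), (10, 3, 46), (10, 7, 47)  [4]
  a=11..15: none
  a=16: (16, -5, 29), (16, 5, 29)  [2]
  a=17..19: none
  a=20: (20, -13, 25), (20, -3, 23), (20, 3, 23), (20, 13, 25)  [4]
  a=21..24: none
Total reduced forms: 1 + 2 + 2 + 2 + 2 + 4 + 2 + 4 = 19
h = 19

19


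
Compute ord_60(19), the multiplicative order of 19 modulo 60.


We want ord_60(19), the smallest k >= 1 with 19^k = 1 mod 60.
n = 60 = 2^2 * 3 * 5, phi(60) = 16; the order divides phi(n).
Divisors of 16: 1, 2, 4, 8, 16
Repeated squaring mod 60: 19^1 = 19, 19^2 = 1, 19^4 = 1, 19^8 = 1, 19^16 = 1
Test divisors in increasing order:
  k=1: 19^1 = 19 mod 60
  k=2: 19^2 = 1 mod 60  <- first divisor giving 1
Order = 2

2


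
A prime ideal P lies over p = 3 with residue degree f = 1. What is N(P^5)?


N(P^a) = p^(a*f)
= 3^(5*1)
= 3^5
= 243

243


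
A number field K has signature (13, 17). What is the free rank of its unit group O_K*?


By Dirichlet's unit theorem:
rank = r1 + r2 - 1
= 13 + 17 - 1
= 29

29


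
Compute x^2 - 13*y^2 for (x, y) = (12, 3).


x^2 - d*y^2
= 12^2 - 13*3^2
= 144 - 117
= 27

27


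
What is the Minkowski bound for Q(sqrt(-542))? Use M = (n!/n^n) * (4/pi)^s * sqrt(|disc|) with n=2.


d = -542, d mod 4 = 2, so disc(K) = 4d = -2168; |disc(K)| = 2168
Imaginary quadratic field, so n = 2, s = r2 = 1, r1 = 0
M = (n!/n^n) * (4/pi)^s * sqrt(|disc(K)|) = (2!/2^2) * (4/pi)^1 * sqrt(2168)
= 0.5 * 1.273240 * 46.561787
= 29.6422

29.6422


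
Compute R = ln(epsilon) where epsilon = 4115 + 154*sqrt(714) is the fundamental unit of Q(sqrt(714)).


epsilon = 4115 + 154*sqrt(714)
= 8229.9999
R = ln(8229.9999)
= 9.0155

9.0155


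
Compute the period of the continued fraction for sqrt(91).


Run the CF algorithm for sqrt(91).
a_0 = floor(sqrt(91)) = 9; set m_0=0, q_0=1.
Recurrence: m' = q*a - m,  q' = (d - m'^2)/q,  a' = floor((a_0 + m')/q').
  step 1: m=9, q=10, a=1
  step 2: m=1, q=9, a=1
  step 3: m=8, q=3, a=5
  step 4: m=7, q=14, a=1
  step 5: m=7, q=3, a=5
  step 6: m=8, q=9, a=1
  step 7: m=1, q=10, a=1
  step 8: m=9, q=1, a=18
a_8 = 2*a_0 = 18, so the period closes here.
sqrt(91) = [9; 1, 1, 5, 1, 5, 1, 1, 18]
Period length = 8

8


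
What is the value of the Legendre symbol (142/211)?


p = 211 is prime, so compute (142/211) with the reciprocity algorithm (Jacobi-symbol steps: pull out 2s via (2/n), flip via reciprocity, reduce):
  pull out 2: (2/211) = -1  (since 211 mod 8 = 3)
  reciprocity: (71/211) -> -(211/71)
  reduce: (69/71)
  reciprocity: (69/71) -> +(71/69)
  reduce: (2/69)
  pull out 2: (2/69) = -1  (since 69 mod 8 = 5)
  (1/69) = 1
Product of signs = -1
(142/211) = -1

-1


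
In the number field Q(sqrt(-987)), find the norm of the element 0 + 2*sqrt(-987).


N(a + b*sqrt(d)) = a^2 - d*b^2
= (0)^2 - (-987)*(2)^2
= 0 + 3948
= 3948

3948


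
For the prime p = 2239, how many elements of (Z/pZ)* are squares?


For prime p, the number of non-zero quadratic residues is (p-1)/2.
= (2239-1)/2
= 1119

1119


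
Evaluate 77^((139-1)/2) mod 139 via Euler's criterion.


p = 139 is prime and the exponent is (p-1)/2 = 69, so by Euler's criterion 77^69 = (77/139) = +1 or -1 mod 139.
Compute by square-and-multiply:
  69 = 64 + 4 + 1 (binary 1000101)
  Repeated squaring mod 139: 77^1 = 77, 77^2 = 91, 77^4 = 80, 77^8 = 6, 77^16 = 36, 77^32 = 45, 77^64 = 79
  77^69 = 77^64 * 77^4 * 77^1 = 79 * 80 * 77 mod 139
    79 * 80 = 6320 = 65 mod 139
    65 * 77 = 5005 = 1 mod 139
  77^69 = 1 mod 139
Result 1: 77 is a quadratic residue mod 139.
77^69 mod 139 = 1

1


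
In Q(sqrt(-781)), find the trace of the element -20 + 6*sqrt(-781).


Tr(a + b*sqrt(d)) = (a + b*sqrt(d)) + (a - b*sqrt(d)) = 2a
= 2 * (-20)
= -40

-40


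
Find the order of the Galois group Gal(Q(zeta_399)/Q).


|Gal(Q(zeta_399)/Q)| = phi(399)
= 216

216


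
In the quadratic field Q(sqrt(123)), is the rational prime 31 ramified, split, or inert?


K = Q(sqrt(123)). Since d mod 4 = 3, disc(K) = 492.
Check p | disc: 492 mod 31 = 27.
p does not divide disc. Compute Legendre symbol (d/p):
30^((31-1)/2) mod 31 = -1
(d/p) = -1, so p is inert: (p) stays prime with e=1, f=2, g=1.
Therefore p is inert.

inert


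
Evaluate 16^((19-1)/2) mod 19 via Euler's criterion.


p = 19 is prime and the exponent is (p-1)/2 = 9, so by Euler's criterion 16^9 = (16/19) = +1 or -1 mod 19.
Compute by square-and-multiply:
  9 = 8 + 1 (binary 1001)
  Repeated squaring mod 19: 16^1 = 16, 16^2 = 9, 16^4 = 5, 16^8 = 6
  16^9 = 16^8 * 16^1 = 6 * 16 mod 19
    6 * 16 = 96 = 1 mod 19
  16^9 = 1 mod 19
Result 1: 16 is a quadratic residue mod 19.
16^9 mod 19 = 1

1


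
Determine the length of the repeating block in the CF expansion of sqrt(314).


Run the CF algorithm for sqrt(314).
a_0 = floor(sqrt(314)) = 17; set m_0=0, q_0=1.
Recurrence: m' = q*a - m,  q' = (d - m'^2)/q,  a' = floor((a_0 + m')/q').
  step 1: m=17, q=25, a=1
  step 2: m=8, q=10, a=2
  step 3: m=12, q=17, a=1
  step 4: m=5, q=17, a=1
  step 5: m=12, q=10, a=2
  step 6: m=8, q=25, a=1
  step 7: m=17, q=1, a=34
a_7 = 2*a_0 = 34, so the period closes here.
sqrt(314) = [17; 1, 2, 1, 1, 2, 1, 34]
Period length = 7

7


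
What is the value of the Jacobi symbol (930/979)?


Compute (930/979) via quadratic reciprocity:
  pull out 2: (2/979) = -1  (since 979 mod 8 = 3)
  reciprocity: (465/979) -> +(979/465)
  reduce: (49/465)
  reciprocity: (49/465) -> +(465/49)
  reduce: (24/49)
  pull out 2: (2/49) = +1  (since 49 mod 8 = 1)
  pull out 2: (2/49) = +1  (since 49 mod 8 = 1)
  pull out 2: (2/49) = +1  (since 49 mod 8 = 1)
  reciprocity: (3/49) -> +(49/3)
  reduce: (1/3)
  (1/3) = 1
Product of signs = -1

-1


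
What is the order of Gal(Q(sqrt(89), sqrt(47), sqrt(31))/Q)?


The 3 square roots of distinct primes are multiplicatively independent over Q,
so [K:Q] = 2^3 and Gal(K/Q) is isomorphic to (Z/2Z)^3.
|Gal| = 2^3 = 8

8


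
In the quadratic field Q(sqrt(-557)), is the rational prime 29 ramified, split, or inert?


K = Q(sqrt(-557)). Since d mod 4 = 3, disc(K) = -2228.
Check p | disc: -2228 mod 29 = 5.
p does not divide disc. Compute Legendre symbol (d/p):
23^((29-1)/2) mod 29 = 1
(d/p) = 1, so p splits: (p) = P*P' with e=1, f=1, g=2.
Therefore p is split.

split


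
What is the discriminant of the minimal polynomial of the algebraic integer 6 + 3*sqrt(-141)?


The element 6 + 3*sqrt(-141) has minimal polynomial:
x^2 - 12*x + 1305
Discriminant = (-12)^2 - 4*(1305)
= 144 - 5220
= -5076

-5076


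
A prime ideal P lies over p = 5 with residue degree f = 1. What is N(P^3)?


N(P^a) = p^(a*f)
= 5^(3*1)
= 5^3
= 125

125


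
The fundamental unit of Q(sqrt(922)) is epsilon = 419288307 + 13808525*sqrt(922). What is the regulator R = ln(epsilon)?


epsilon = 419288307 + 13808525*sqrt(922)
= 8.3858e+08
R = ln(8.3858e+08)
= 20.5472

20.5472


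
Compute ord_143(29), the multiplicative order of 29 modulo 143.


We want ord_143(29), the smallest k >= 1 with 29^k = 1 mod 143.
n = 143 = 11 * 13, phi(143) = 120; the order divides phi(n).
Divisors of 120: 1, 2, 3, 4, 5, 6, 8, 10, 12, 15, 20, 24, 30, 40, 60, 120
Repeated squaring mod 143: 29^1 = 29, 29^2 = 126, 29^4 = 3, 29^8 = 9, 29^16 = 81, 29^32 = 126, 29^64 = 3
Test divisors in increasing order:
  k=1: 29^1 = 29 mod 143
  k=2: 29^2 = 126 mod 143
  k=3: 29^3 = 126 * 29 = 79 mod 143
  k=4: 29^4 = 3 mod 143
  k=5: 29^5 = 3 * 29 = 87 mod 143
  k=6: 29^6 = 3 * 126 = 92 mod 143
  k=8: 29^8 = 9 mod 143
  k=10: 29^10 = 9 * 126 = 133 mod 143
  k=12: 29^12 = 9 * 3 = 27 mod 143
  k=15: 29^15 = 9 * 3 * 126 * 29 = 131 mod 143
  k=20: 29^20 = 81 * 3 = 100 mod 143
  k=24: 29^24 = 81 * 9 = 14 mod 143
  k=30: 29^30 = 81 * 9 * 3 * 126 = 1 mod 143  <- first divisor giving 1
Order = 30

30


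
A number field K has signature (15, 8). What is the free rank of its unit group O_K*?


By Dirichlet's unit theorem:
rank = r1 + r2 - 1
= 15 + 8 - 1
= 22

22


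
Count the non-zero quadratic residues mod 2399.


For prime p, the number of non-zero quadratic residues is (p-1)/2.
= (2399-1)/2
= 1199

1199


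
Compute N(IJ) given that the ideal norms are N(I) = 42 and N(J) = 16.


N(IJ) = N(I) * N(J)
= 42 * 16
= 672

672


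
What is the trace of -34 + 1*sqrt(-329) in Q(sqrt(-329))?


Tr(a + b*sqrt(d)) = (a + b*sqrt(d)) + (a - b*sqrt(d)) = 2a
= 2 * (-34)
= -68

-68


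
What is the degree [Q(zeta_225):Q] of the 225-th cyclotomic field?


The degree equals Euler's totient phi(225).
225 = 3^2 * 5^2
phi(225) = 120

120


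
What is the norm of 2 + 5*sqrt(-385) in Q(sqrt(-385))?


N(a + b*sqrt(d)) = a^2 - d*b^2
= (2)^2 - (-385)*(5)^2
= 4 + 9625
= 9629

9629


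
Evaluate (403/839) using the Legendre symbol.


p = 839 is prime, so compute (403/839) with the reciprocity algorithm (Jacobi-symbol steps: pull out 2s via (2/n), flip via reciprocity, reduce):
  reciprocity: (403/839) -> -(839/403)
  reduce: (33/403)
  reciprocity: (33/403) -> +(403/33)
  reduce: (7/33)
  reciprocity: (7/33) -> +(33/7)
  reduce: (5/7)
  reciprocity: (5/7) -> +(7/5)
  reduce: (2/5)
  pull out 2: (2/5) = -1  (since 5 mod 8 = 5)
  (1/5) = 1
Product of signs = 1
(403/839) = 1

1


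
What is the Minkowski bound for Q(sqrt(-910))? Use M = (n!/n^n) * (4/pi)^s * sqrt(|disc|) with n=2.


d = -910, d mod 4 = 2, so disc(K) = 4d = -3640; |disc(K)| = 3640
Imaginary quadratic field, so n = 2, s = r2 = 1, r1 = 0
M = (n!/n^n) * (4/pi)^s * sqrt(|disc(K)|) = (2!/2^2) * (4/pi)^1 * sqrt(3640)
= 0.5 * 1.273240 * 60.332413
= 38.4088

38.4088


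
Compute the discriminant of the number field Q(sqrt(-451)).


For K = Q(sqrt(d)) with d squarefree: disc(K) = d if d = 1 mod 4, and disc(K) = 4d if d = 2 or 3 mod 4.
Here d = -451, and d mod 4 = 1.
d = 1 mod 4 (O_K = Z[(1+sqrt(d))/2]), so disc(K) = d = -451

-451


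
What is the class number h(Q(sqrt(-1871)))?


K = Q(sqrt(-1871)). d mod 4 = 1, so D = disc(K) = d = -1871
h(K) equals the number of primitive reduced positive-definite forms (a, b, c) = a*x^2 + b*x*y + c*y^2 with b^2 - 4ac = D,
where reduced means |b| <= a <= c, with b >= 0 whenever |b| = a or a = c, and primitive means gcd(a, b, c) = 1.
Reduced forces 3a^2 <= |D| = 1871, so 1 <= a <= 24; b must have the parity of D, and c = (b^2 - D)/(4a) must be an integer >= a.
Enumerate a = 1..24, b in [-a, a]:
  a=1: (1, 1, 468)  [1]
  a=2: (2, -1, 234), (2, 1, 234)  [2]
  a=3: (3, -1, 156), (3, 1, 156)  [2]
  a=4: (4, -1, 117), (4, 1, 117)  [2]
  a=5: (5, -3, 94), (5, 3, 94)  [2]
  a=6: (6, -5, 79), (6, -1, 78), (6, 1, 78), (6, 5, 79)  [4]
  a=7: none
  a=8: (8, -7, 60), (8, 7, 60)  [2]
  a=9: (9, -1, 52), (9, 1, 52)  [2]
  a=10: (10, -7, 48), (10, -3, 47), (10, 3, 47), (10, 7, 48)  [4]
  a=11: none
  a=12: (12, -7, 40), (12, -1, 39), (12, 1, 39), (12, 7, 40)  [4]
  a=13: (13, -1, 36), (13, 1, 36)  [2]
  a=14: none
  a=15: (15, -13, 34), (15, -7, 32), (15, 7, 32), (15, 13, 34)  [4]
  a=16: (16, -7, 30), (16, 7, 30)  [2]
  a=17: (17, -13, 30), (17, 13, 30)  [2]
  a=18: (18, -17, 30), (18, -1, 26), (18, 1, 26), (18, 17, 30)  [4]
  a=19: none
  a=20: (20, -17, 27), (20, -7, 24), (20, 7, 24), (20, 17, 27)  [4]
  a=21..23: none
  a=24: (24, -23, 25), (24, 23, 25)  [2]
Total reduced forms: 1 + 2 + 2 + 2 + 2 + 4 + 2 + 2 + 4 + 4 + 2 + 4 + 2 + 2 + 4 + 4 + 2 = 45
h = 45

45


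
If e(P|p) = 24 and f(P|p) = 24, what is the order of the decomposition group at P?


|D_P| = e * f
= 24 * 24
= 576

576


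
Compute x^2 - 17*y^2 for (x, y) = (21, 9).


x^2 - d*y^2
= 21^2 - 17*9^2
= 441 - 1377
= -936

-936


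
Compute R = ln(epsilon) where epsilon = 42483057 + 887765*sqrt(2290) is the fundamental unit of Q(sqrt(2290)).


epsilon = 42483057 + 887765*sqrt(2290)
= 8.4966e+07
R = ln(8.4966e+07)
= 18.2578

18.2578


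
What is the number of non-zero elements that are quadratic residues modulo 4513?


For prime p, the number of non-zero quadratic residues is (p-1)/2.
= (4513-1)/2
= 2256

2256


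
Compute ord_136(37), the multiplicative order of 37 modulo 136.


We want ord_136(37), the smallest k >= 1 with 37^k = 1 mod 136.
n = 136 = 2^3 * 17, phi(136) = 64; the order divides phi(n).
Divisors of 64: 1, 2, 4, 8, 16, 32, 64
Repeated squaring mod 136: 37^1 = 37, 37^2 = 9, 37^4 = 81, 37^8 = 33, 37^16 = 1, 37^32 = 1, 37^64 = 1
Test divisors in increasing order:
  k=1: 37^1 = 37 mod 136
  k=2: 37^2 = 9 mod 136
  k=4: 37^4 = 81 mod 136
  k=8: 37^8 = 33 mod 136
  k=16: 37^16 = 1 mod 136  <- first divisor giving 1
Order = 16

16


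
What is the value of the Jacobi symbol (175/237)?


Compute (175/237) via quadratic reciprocity:
  reciprocity: (175/237) -> +(237/175)
  reduce: (62/175)
  pull out 2: (2/175) = +1  (since 175 mod 8 = 7)
  reciprocity: (31/175) -> -(175/31)
  reduce: (20/31)
  pull out 2: (2/31) = +1  (since 31 mod 8 = 7)
  pull out 2: (2/31) = +1  (since 31 mod 8 = 7)
  reciprocity: (5/31) -> +(31/5)
  reduce: (1/5)
  (1/5) = 1
Product of signs = -1

-1


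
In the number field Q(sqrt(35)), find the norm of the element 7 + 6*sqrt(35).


N(a + b*sqrt(d)) = a^2 - d*b^2
= (7)^2 - (35)*(6)^2
= 49 - 1260
= -1211

-1211


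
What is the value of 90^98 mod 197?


p = 197 is prime and the exponent is (p-1)/2 = 98, so by Euler's criterion 90^98 = (90/197) = +1 or -1 mod 197.
Compute by square-and-multiply:
  98 = 64 + 32 + 2 (binary 1100010)
  Repeated squaring mod 197: 90^1 = 90, 90^2 = 23, 90^4 = 135, 90^8 = 101, 90^16 = 154, 90^32 = 76, 90^64 = 63
  90^98 = 90^64 * 90^32 * 90^2 = 63 * 76 * 23 mod 197
    63 * 76 = 4788 = 60 mod 197
    60 * 23 = 1380 = 1 mod 197
  90^98 = 1 mod 197
Result 1: 90 is a quadratic residue mod 197.
90^98 mod 197 = 1

1


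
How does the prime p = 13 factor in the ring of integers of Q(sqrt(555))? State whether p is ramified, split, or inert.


K = Q(sqrt(555)). Since d mod 4 = 3, disc(K) = 2220.
Check p | disc: 2220 mod 13 = 10.
p does not divide disc. Compute Legendre symbol (d/p):
9^((13-1)/2) mod 13 = 1
(d/p) = 1, so p splits: (p) = P*P' with e=1, f=1, g=2.
Therefore p is split.

split


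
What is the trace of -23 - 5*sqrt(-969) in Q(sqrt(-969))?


Tr(a + b*sqrt(d)) = (a + b*sqrt(d)) + (a - b*sqrt(d)) = 2a
= 2 * (-23)
= -46

-46


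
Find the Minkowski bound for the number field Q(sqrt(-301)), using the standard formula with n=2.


d = -301, d mod 4 = 3, so disc(K) = 4d = -1204; |disc(K)| = 1204
Imaginary quadratic field, so n = 2, s = r2 = 1, r1 = 0
M = (n!/n^n) * (4/pi)^s * sqrt(|disc(K)|) = (2!/2^2) * (4/pi)^1 * sqrt(1204)
= 0.5 * 1.273240 * 34.698703
= 22.0899

22.0899


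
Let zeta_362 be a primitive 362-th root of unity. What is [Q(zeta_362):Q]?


The degree equals Euler's totient phi(362).
362 = 2 * 181
phi(362) = 180

180


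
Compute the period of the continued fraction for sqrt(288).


Run the CF algorithm for sqrt(288).
a_0 = floor(sqrt(288)) = 16; set m_0=0, q_0=1.
Recurrence: m' = q*a - m,  q' = (d - m'^2)/q,  a' = floor((a_0 + m')/q').
  step 1: m=16, q=32, a=1
  step 2: m=16, q=1, a=32
a_2 = 2*a_0 = 32, so the period closes here.
sqrt(288) = [16; 1, 32]
Period length = 2

2


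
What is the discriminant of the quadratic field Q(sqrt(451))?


For K = Q(sqrt(d)) with d squarefree: disc(K) = d if d = 1 mod 4, and disc(K) = 4d if d = 2 or 3 mod 4.
Here d = 451, and d mod 4 = 3.
d = 3 mod 4, not 1 (O_K = Z[sqrt(d)]), so disc(K) = 4d = 4 * (451) = 1804

1804


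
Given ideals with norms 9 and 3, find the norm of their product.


N(IJ) = N(I) * N(J)
= 9 * 3
= 27

27


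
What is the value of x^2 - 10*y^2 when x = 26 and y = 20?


x^2 - d*y^2
= 26^2 - 10*20^2
= 676 - 4000
= -3324

-3324


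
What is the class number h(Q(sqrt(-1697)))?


K = Q(sqrt(-1697)). d mod 4 = 3, so D = disc(K) = 4d = -6788
h(K) equals the number of primitive reduced positive-definite forms (a, b, c) = a*x^2 + b*x*y + c*y^2 with b^2 - 4ac = D,
where reduced means |b| <= a <= c, with b >= 0 whenever |b| = a or a = c, and primitive means gcd(a, b, c) = 1.
Reduced forces 3a^2 <= |D| = 6788, so 1 <= a <= 47; b must have the parity of D, and c = (b^2 - D)/(4a) must be an integer >= a.
Enumerate a = 1..47, b in [-a, a]:
  a=1: (1, 0, 1697)  [1]
  a=2: (2, 2, 849)  [1]
  a=3: (3, -2, 566), (3, 2, 566)  [2]
  a=4..5: none
  a=6: (6, -2, 283), (6, 2, 283)  [2]
  a=7: (7, -4, 243), (7, 4, 243)  [2]
  a=8: none
  a=9: (9, -4, 189), (9, 4, 189)  [2]
  a=10..13: none
  a=14: (14, -10, 123), (14, 10, 123)  [2]
  a=15..17: none
  a=18: (18, -14, 97), (18, 14, 97)  [2]
  a=19..20: none
  a=21: (21, -10, 82), (21, -4, 81), (21, 4, 81), (21, 10, 82)  [4]
  a=22..26: none
  a=27: (27, -4, 63), (27, 4, 63)  [2]
  a=28..30: none
  a=31: (31, -30, 62), (31, 30, 62)  [2]
  a=32..40: none
  a=41: (41, -10, 42), (41, 10, 42)  [2]
  a=42: (42, -38, 49), (42, 38, 49)  [2]
  a=43: (43, -36, 47), (43, 36, 47)  [2]
  a=44..47: none
Total reduced forms: 1 + 1 + 2 + 2 + 2 + 2 + 2 + 2 + 4 + 2 + 2 + 2 + 2 + 2 = 28
h = 28

28


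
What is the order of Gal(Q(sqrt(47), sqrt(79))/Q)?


The 2 square roots of distinct primes are multiplicatively independent over Q,
so [K:Q] = 2^2 and Gal(K/Q) is isomorphic to (Z/2Z)^2.
|Gal| = 2^2 = 4

4


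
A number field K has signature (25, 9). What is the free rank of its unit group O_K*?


By Dirichlet's unit theorem:
rank = r1 + r2 - 1
= 25 + 9 - 1
= 33

33


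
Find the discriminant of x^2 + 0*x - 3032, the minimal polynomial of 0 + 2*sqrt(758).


The element 0 + 2*sqrt(758) has minimal polynomial:
x^2 + 0*x - 3032
Discriminant = (0)^2 - 4*(-3032)
= 0 + 12128
= 12128

12128


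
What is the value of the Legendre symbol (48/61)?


p = 61 is prime, so compute (48/61) with the reciprocity algorithm (Jacobi-symbol steps: pull out 2s via (2/n), flip via reciprocity, reduce):
  pull out 2: (2/61) = -1  (since 61 mod 8 = 5)
  pull out 2: (2/61) = -1  (since 61 mod 8 = 5)
  pull out 2: (2/61) = -1  (since 61 mod 8 = 5)
  pull out 2: (2/61) = -1  (since 61 mod 8 = 5)
  reciprocity: (3/61) -> +(61/3)
  reduce: (1/3)
  (1/3) = 1
Product of signs = 1
(48/61) = 1

1


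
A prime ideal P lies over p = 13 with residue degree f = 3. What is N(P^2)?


N(P^a) = p^(a*f)
= 13^(2*3)
= 13^6
= 4826809

4826809


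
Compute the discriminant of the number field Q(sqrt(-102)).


For K = Q(sqrt(d)) with d squarefree: disc(K) = d if d = 1 mod 4, and disc(K) = 4d if d = 2 or 3 mod 4.
Here d = -102, and d mod 4 = 2.
d = 2 mod 4, not 1 (O_K = Z[sqrt(d)]), so disc(K) = 4d = 4 * (-102) = -408

-408


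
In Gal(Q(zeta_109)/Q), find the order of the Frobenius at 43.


The Frobenius at p in Gal(Q(zeta_n)/Q) = (Z/nZ)* is the class of p, so its order is ord_109(43), the smallest k >= 1 with 43^k = 1 mod 109.
n = 109 = 109, phi(109) = 108; the order divides phi(n).
Divisors of 108: 1, 2, 3, 4, 6, 9, 12, 18, 27, 36, 54, 108
Repeated squaring mod 109: 43^1 = 43, 43^2 = 105, 43^4 = 16, 43^8 = 38, 43^16 = 27, 43^32 = 75, 43^64 = 66
Test divisors in increasing order:
  k=1: 43^1 = 43 mod 109
  k=2: 43^2 = 105 mod 109
  k=3: 43^3 = 105 * 43 = 46 mod 109
  k=4: 43^4 = 16 mod 109
  k=6: 43^6 = 16 * 105 = 45 mod 109
  k=9: 43^9 = 38 * 43 = 108 mod 109
  k=12: 43^12 = 38 * 16 = 63 mod 109
  k=18: 43^18 = 27 * 105 = 1 mod 109  <- first divisor giving 1
Order = 18

18


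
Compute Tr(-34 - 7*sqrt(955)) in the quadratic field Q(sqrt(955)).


Tr(a + b*sqrt(d)) = (a + b*sqrt(d)) + (a - b*sqrt(d)) = 2a
= 2 * (-34)
= -68

-68


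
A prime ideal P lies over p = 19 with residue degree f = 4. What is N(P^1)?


N(P^a) = p^(a*f)
= 19^(1*4)
= 19^4
= 130321

130321


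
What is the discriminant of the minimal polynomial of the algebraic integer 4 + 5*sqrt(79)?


The element 4 + 5*sqrt(79) has minimal polynomial:
x^2 - 8*x - 1959
Discriminant = (-8)^2 - 4*(-1959)
= 64 + 7836
= 7900

7900


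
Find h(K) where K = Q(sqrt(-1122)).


K = Q(sqrt(-1122)). d mod 4 = 2, so D = disc(K) = 4d = -4488
h(K) equals the number of primitive reduced positive-definite forms (a, b, c) = a*x^2 + b*x*y + c*y^2 with b^2 - 4ac = D,
where reduced means |b| <= a <= c, with b >= 0 whenever |b| = a or a = c, and primitive means gcd(a, b, c) = 1.
Reduced forces 3a^2 <= |D| = 4488, so 1 <= a <= 38; b must have the parity of D, and c = (b^2 - D)/(4a) must be an integer >= a.
Enumerate a = 1..38, b in [-a, a]:
  a=1: (1, 0, 1122)  [1]
  a=2: (2, 0, 561)  [1]
  a=3: (3, 0, 374)  [1]
  a=4..5: none
  a=6: (6, 0, 187)  [1]
  a=7..10: none
  a=11: (11, 0, 102)  [1]
  a=12: none
  a=13: (13, -6, 87), (13, 6, 87)  [2]
  a=14..16: none
  a=17: (17, 0, 66)  [1]
  a=18..21: none
  a=22: (22, 0, 51)  [1]
  a=23..25: none
  a=26: (26, -20, 47), (26, 20, 47)  [2]
  a=27..28: none
  a=29: (29, -6, 39), (29, 6, 39)  [2]
  a=30: none
  a=31: (31, -10, 37), (31, 10, 37)  [2]
  a=32: none
  a=33: (33, 0, 34)  [1]
  a=34..38: none
Total reduced forms: 1 + 1 + 1 + 1 + 1 + 2 + 1 + 1 + 2 + 2 + 2 + 1 = 16
h = 16

16


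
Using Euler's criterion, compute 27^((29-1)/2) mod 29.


p = 29 is prime and the exponent is (p-1)/2 = 14, so by Euler's criterion 27^14 = (27/29) = +1 or -1 mod 29.
Compute by square-and-multiply:
  14 = 8 + 4 + 2 (binary 1110)
  Repeated squaring mod 29: 27^1 = 27, 27^2 = 4, 27^4 = 16, 27^8 = 24
  27^14 = 27^8 * 27^4 * 27^2 = 24 * 16 * 4 mod 29
    24 * 16 = 384 = 7 mod 29
    7 * 4 = 28 = 28 mod 29
  27^14 = 28 mod 29
Result 28 = p - 1 = -1 mod 29: 27 is a quadratic non-residue mod 29. As a residue in [0, p-1] the value is 28.
27^14 mod 29 = 28

28


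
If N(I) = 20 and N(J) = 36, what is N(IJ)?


N(IJ) = N(I) * N(J)
= 20 * 36
= 720

720


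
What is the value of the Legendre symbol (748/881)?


p = 881 is prime, so compute (748/881) with the reciprocity algorithm (Jacobi-symbol steps: pull out 2s via (2/n), flip via reciprocity, reduce):
  pull out 2: (2/881) = +1  (since 881 mod 8 = 1)
  pull out 2: (2/881) = +1  (since 881 mod 8 = 1)
  reciprocity: (187/881) -> +(881/187)
  reduce: (133/187)
  reciprocity: (133/187) -> +(187/133)
  reduce: (54/133)
  pull out 2: (2/133) = -1  (since 133 mod 8 = 5)
  reciprocity: (27/133) -> +(133/27)
  reduce: (25/27)
  reciprocity: (25/27) -> +(27/25)
  reduce: (2/25)
  pull out 2: (2/25) = +1  (since 25 mod 8 = 1)
  (1/25) = 1
Product of signs = -1
(748/881) = -1

-1


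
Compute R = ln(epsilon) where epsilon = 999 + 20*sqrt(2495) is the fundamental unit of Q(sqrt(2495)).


epsilon = 999 + 20*sqrt(2495)
= 1997.9995
R = ln(1997.9995)
= 7.5999

7.5999


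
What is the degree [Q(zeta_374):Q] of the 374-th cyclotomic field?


The degree equals Euler's totient phi(374).
374 = 2 * 11 * 17
phi(374) = 160

160


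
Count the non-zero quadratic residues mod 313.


For prime p, the number of non-zero quadratic residues is (p-1)/2.
= (313-1)/2
= 156

156


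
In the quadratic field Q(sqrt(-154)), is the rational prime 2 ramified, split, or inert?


K = Q(sqrt(-154)). Since d mod 4 = 2, disc(K) = -616.
Check p | disc: -616 mod 2 = 0.
p divides disc, so p ramifies: (p) = P^2 with e=2, f=1, g=1.
Therefore p is ramified.

ramified


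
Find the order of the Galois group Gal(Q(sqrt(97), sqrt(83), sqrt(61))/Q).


The 3 square roots of distinct primes are multiplicatively independent over Q,
so [K:Q] = 2^3 and Gal(K/Q) is isomorphic to (Z/2Z)^3.
|Gal| = 2^3 = 8

8


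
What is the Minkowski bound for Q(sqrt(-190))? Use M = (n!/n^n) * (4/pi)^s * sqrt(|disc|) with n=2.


d = -190, d mod 4 = 2, so disc(K) = 4d = -760; |disc(K)| = 760
Imaginary quadratic field, so n = 2, s = r2 = 1, r1 = 0
M = (n!/n^n) * (4/pi)^s * sqrt(|disc(K)|) = (2!/2^2) * (4/pi)^1 * sqrt(760)
= 0.5 * 1.273240 * 27.568098
= 17.5504

17.5504


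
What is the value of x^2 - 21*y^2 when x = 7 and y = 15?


x^2 - d*y^2
= 7^2 - 21*15^2
= 49 - 4725
= -4676

-4676


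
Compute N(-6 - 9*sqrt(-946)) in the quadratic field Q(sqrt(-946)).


N(a + b*sqrt(d)) = a^2 - d*b^2
= (-6)^2 - (-946)*(-9)^2
= 36 + 76626
= 76662

76662


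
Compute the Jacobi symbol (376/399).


Compute (376/399) via quadratic reciprocity:
  pull out 2: (2/399) = +1  (since 399 mod 8 = 7)
  pull out 2: (2/399) = +1  (since 399 mod 8 = 7)
  pull out 2: (2/399) = +1  (since 399 mod 8 = 7)
  reciprocity: (47/399) -> -(399/47)
  reduce: (23/47)
  reciprocity: (23/47) -> -(47/23)
  reduce: (1/23)
  (1/23) = 1
Product of signs = 1

1


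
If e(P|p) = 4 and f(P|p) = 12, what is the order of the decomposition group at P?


|D_P| = e * f
= 4 * 12
= 48

48


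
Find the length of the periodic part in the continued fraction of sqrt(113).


Run the CF algorithm for sqrt(113).
a_0 = floor(sqrt(113)) = 10; set m_0=0, q_0=1.
Recurrence: m' = q*a - m,  q' = (d - m'^2)/q,  a' = floor((a_0 + m')/q').
  step 1: m=10, q=13, a=1
  step 2: m=3, q=8, a=1
  step 3: m=5, q=11, a=1
  step 4: m=6, q=7, a=2
  step 5: m=8, q=7, a=2
  step 6: m=6, q=11, a=1
  step 7: m=5, q=8, a=1
  step 8: m=3, q=13, a=1
  step 9: m=10, q=1, a=20
a_9 = 2*a_0 = 20, so the period closes here.
sqrt(113) = [10; 1, 1, 1, 2, 2, 1, 1, 1, 20]
Period length = 9

9


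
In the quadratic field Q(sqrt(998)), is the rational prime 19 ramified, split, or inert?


K = Q(sqrt(998)). Since d mod 4 = 2, disc(K) = 3992.
Check p | disc: 3992 mod 19 = 2.
p does not divide disc. Compute Legendre symbol (d/p):
10^((19-1)/2) mod 19 = -1
(d/p) = -1, so p is inert: (p) stays prime with e=1, f=2, g=1.
Therefore p is inert.

inert


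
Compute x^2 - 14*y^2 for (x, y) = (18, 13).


x^2 - d*y^2
= 18^2 - 14*13^2
= 324 - 2366
= -2042

-2042


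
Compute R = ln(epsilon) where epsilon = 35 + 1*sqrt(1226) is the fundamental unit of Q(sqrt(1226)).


epsilon = 35 + 1*sqrt(1226)
= 70.0143
R = ln(70.0143)
= 4.2487

4.2487


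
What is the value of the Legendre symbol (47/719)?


p = 719 is prime, so compute (47/719) with the reciprocity algorithm (Jacobi-symbol steps: pull out 2s via (2/n), flip via reciprocity, reduce):
  reciprocity: (47/719) -> -(719/47)
  reduce: (14/47)
  pull out 2: (2/47) = +1  (since 47 mod 8 = 7)
  reciprocity: (7/47) -> -(47/7)
  reduce: (5/7)
  reciprocity: (5/7) -> +(7/5)
  reduce: (2/5)
  pull out 2: (2/5) = -1  (since 5 mod 8 = 5)
  (1/5) = 1
Product of signs = -1
(47/719) = -1

-1


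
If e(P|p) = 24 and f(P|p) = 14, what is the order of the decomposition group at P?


|D_P| = e * f
= 24 * 14
= 336

336


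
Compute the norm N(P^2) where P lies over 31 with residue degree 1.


N(P^a) = p^(a*f)
= 31^(2*1)
= 31^2
= 961

961
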